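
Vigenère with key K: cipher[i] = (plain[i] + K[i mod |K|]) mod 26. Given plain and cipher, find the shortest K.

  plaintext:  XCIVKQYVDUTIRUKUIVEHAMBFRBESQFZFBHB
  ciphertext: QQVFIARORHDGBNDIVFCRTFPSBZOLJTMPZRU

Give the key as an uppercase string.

  i= 0: Q-X = 19 → T
  i= 1: Q-C = 14 → O
  i= 2: V-I = 13 → N
  i= 3: F-V = 10 → K
  i= 4: I-K = 24 → Y
  i= 5: A-Q = 10 → K
  i= 6: R-Y = 19 → T
  i= 7: O-V = 19 → T
  i= 8: R-D = 14 → O
  i= 9: H-U = 13 → N
  i=10: D-T = 10 → K
  i=11: G-I = 24 → Y
  i=12: B-R = 10 → K
  i=13: N-U = 19 → T
  i=14: D-K = 19 → T
  i=15: I-U = 14 → O
  i=16: V-I = 13 → N
  i=17: F-V = 10 → K
  i=18: C-E = 24 → Y
  i=19: R-H = 10 → K
  i=20: T-A = 19 → T
  i=21: F-M = 19 → T
  i=22: P-B = 14 → O
  i=23: S-F = 13 → N
  i=24: B-R = 10 → K
  i=25: Z-B = 24 → Y
  i=26: O-E = 10 → K
  i=27: L-S = 19 → T
  i=28: J-Q = 19 → T
  i=29: T-F = 14 → O
  i=30: M-Z = 13 → N
  i=31: P-F = 10 → K
  i=32: Z-B = 24 → Y
  i=33: R-H = 10 → K
  i=34: U-B = 19 → T
  shifts repeat with period 7: TONKYKT

TONKYKT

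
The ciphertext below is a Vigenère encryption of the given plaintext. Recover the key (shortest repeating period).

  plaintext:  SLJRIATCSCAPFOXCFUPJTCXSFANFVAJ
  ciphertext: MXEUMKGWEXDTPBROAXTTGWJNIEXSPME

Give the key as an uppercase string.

UMVDEKN

  i= 0: M-S = 20 → U
  i= 1: X-L = 12 → M
  i= 2: E-J = 21 → V
  i= 3: U-R =  3 → D
  i= 4: M-I =  4 → E
  i= 5: K-A = 10 → K
  i= 6: G-T = 13 → N
  i= 7: W-C = 20 → U
  i= 8: E-S = 12 → M
  i= 9: X-C = 21 → V
  i=10: D-A =  3 → D
  i=11: T-P =  4 → E
  i=12: P-F = 10 → K
  i=13: B-O = 13 → N
  i=14: R-X = 20 → U
  i=15: O-C = 12 → M
  i=16: A-F = 21 → V
  i=17: X-U =  3 → D
  i=18: T-P =  4 → E
  i=19: T-J = 10 → K
  i=20: G-T = 13 → N
  i=21: W-C = 20 → U
  i=22: J-X = 12 → M
  i=23: N-S = 21 → V
  i=24: I-F =  3 → D
  i=25: E-A =  4 → E
  i=26: X-N = 10 → K
  i=27: S-F = 13 → N
  i=28: P-V = 20 → U
  i=29: M-A = 12 → M
  i=30: E-J = 21 → V
  shifts repeat with period 7: UMVDEKN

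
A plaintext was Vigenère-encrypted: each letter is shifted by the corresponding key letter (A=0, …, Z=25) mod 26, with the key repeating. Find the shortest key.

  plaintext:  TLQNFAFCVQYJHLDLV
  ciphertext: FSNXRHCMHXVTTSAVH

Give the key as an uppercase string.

  i= 0: F-T = 12 → M
  i= 1: S-L =  7 → H
  i= 2: N-Q = 23 → X
  i= 3: X-N = 10 → K
  i= 4: R-F = 12 → M
  i= 5: H-A =  7 → H
  i= 6: C-F = 23 → X
  i= 7: M-C = 10 → K
  i= 8: H-V = 12 → M
  i= 9: X-Q =  7 → H
  i=10: V-Y = 23 → X
  i=11: T-J = 10 → K
  i=12: T-H = 12 → M
  i=13: S-L =  7 → H
  i=14: A-D = 23 → X
  i=15: V-L = 10 → K
  i=16: H-V = 12 → M
  shifts repeat with period 4: MHXK

MHXK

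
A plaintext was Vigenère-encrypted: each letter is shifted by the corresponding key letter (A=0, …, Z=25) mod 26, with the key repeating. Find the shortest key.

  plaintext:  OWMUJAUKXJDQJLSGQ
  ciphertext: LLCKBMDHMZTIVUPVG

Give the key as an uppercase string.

  i= 0: L-O = 23 → X
  i= 1: L-W = 15 → P
  i= 2: C-M = 16 → Q
  i= 3: K-U = 16 → Q
  i= 4: B-J = 18 → S
  i= 5: M-A = 12 → M
  i= 6: D-U =  9 → J
  i= 7: H-K = 23 → X
  i= 8: M-X = 15 → P
  i= 9: Z-J = 16 → Q
  i=10: T-D = 16 → Q
  i=11: I-Q = 18 → S
  i=12: V-J = 12 → M
  i=13: U-L =  9 → J
  i=14: P-S = 23 → X
  i=15: V-G = 15 → P
  i=16: G-Q = 16 → Q
  shifts repeat with period 7: XPQQSMJ

XPQQSMJ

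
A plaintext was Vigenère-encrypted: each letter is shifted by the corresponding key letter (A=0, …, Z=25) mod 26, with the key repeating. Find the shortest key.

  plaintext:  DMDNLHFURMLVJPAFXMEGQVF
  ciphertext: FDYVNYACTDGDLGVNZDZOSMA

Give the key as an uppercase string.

CRVI

  i= 0: F-D =  2 → C
  i= 1: D-M = 17 → R
  i= 2: Y-D = 21 → V
  i= 3: V-N =  8 → I
  i= 4: N-L =  2 → C
  i= 5: Y-H = 17 → R
  i= 6: A-F = 21 → V
  i= 7: C-U =  8 → I
  i= 8: T-R =  2 → C
  i= 9: D-M = 17 → R
  i=10: G-L = 21 → V
  i=11: D-V =  8 → I
  i=12: L-J =  2 → C
  i=13: G-P = 17 → R
  i=14: V-A = 21 → V
  i=15: N-F =  8 → I
  i=16: Z-X =  2 → C
  i=17: D-M = 17 → R
  i=18: Z-E = 21 → V
  i=19: O-G =  8 → I
  i=20: S-Q =  2 → C
  i=21: M-V = 17 → R
  i=22: A-F = 21 → V
  shifts repeat with period 4: CRVI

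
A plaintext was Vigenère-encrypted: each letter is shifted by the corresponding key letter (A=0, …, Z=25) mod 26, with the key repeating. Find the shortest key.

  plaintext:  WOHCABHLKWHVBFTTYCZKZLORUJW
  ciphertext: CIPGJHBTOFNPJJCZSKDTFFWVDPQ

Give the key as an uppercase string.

GUIEJ

  i= 0: C-W =  6 → G
  i= 1: I-O = 20 → U
  i= 2: P-H =  8 → I
  i= 3: G-C =  4 → E
  i= 4: J-A =  9 → J
  i= 5: H-B =  6 → G
  i= 6: B-H = 20 → U
  i= 7: T-L =  8 → I
  i= 8: O-K =  4 → E
  i= 9: F-W =  9 → J
  i=10: N-H =  6 → G
  i=11: P-V = 20 → U
  i=12: J-B =  8 → I
  i=13: J-F =  4 → E
  i=14: C-T =  9 → J
  i=15: Z-T =  6 → G
  i=16: S-Y = 20 → U
  i=17: K-C =  8 → I
  i=18: D-Z =  4 → E
  i=19: T-K =  9 → J
  i=20: F-Z =  6 → G
  i=21: F-L = 20 → U
  i=22: W-O =  8 → I
  i=23: V-R =  4 → E
  i=24: D-U =  9 → J
  i=25: P-J =  6 → G
  i=26: Q-W = 20 → U
  shifts repeat with period 5: GUIEJ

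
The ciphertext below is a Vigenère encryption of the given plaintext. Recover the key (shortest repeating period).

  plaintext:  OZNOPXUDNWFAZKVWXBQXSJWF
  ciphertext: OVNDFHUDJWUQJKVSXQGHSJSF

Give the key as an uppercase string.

AWAPQKA

  i= 0: O-O =  0 → A
  i= 1: V-Z = 22 → W
  i= 2: N-N =  0 → A
  i= 3: D-O = 15 → P
  i= 4: F-P = 16 → Q
  i= 5: H-X = 10 → K
  i= 6: U-U =  0 → A
  i= 7: D-D =  0 → A
  i= 8: J-N = 22 → W
  i= 9: W-W =  0 → A
  i=10: U-F = 15 → P
  i=11: Q-A = 16 → Q
  i=12: J-Z = 10 → K
  i=13: K-K =  0 → A
  i=14: V-V =  0 → A
  i=15: S-W = 22 → W
  i=16: X-X =  0 → A
  i=17: Q-B = 15 → P
  i=18: G-Q = 16 → Q
  i=19: H-X = 10 → K
  i=20: S-S =  0 → A
  i=21: J-J =  0 → A
  i=22: S-W = 22 → W
  i=23: F-F =  0 → A
  shifts repeat with period 7: AWAPQKA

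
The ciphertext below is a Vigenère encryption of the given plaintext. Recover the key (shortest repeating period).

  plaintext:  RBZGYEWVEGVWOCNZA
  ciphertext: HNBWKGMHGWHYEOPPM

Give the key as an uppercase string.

QMC

  i= 0: H-R = 16 → Q
  i= 1: N-B = 12 → M
  i= 2: B-Z =  2 → C
  i= 3: W-G = 16 → Q
  i= 4: K-Y = 12 → M
  i= 5: G-E =  2 → C
  i= 6: M-W = 16 → Q
  i= 7: H-V = 12 → M
  i= 8: G-E =  2 → C
  i= 9: W-G = 16 → Q
  i=10: H-V = 12 → M
  i=11: Y-W =  2 → C
  i=12: E-O = 16 → Q
  i=13: O-C = 12 → M
  i=14: P-N =  2 → C
  i=15: P-Z = 16 → Q
  i=16: M-A = 12 → M
  shifts repeat with period 3: QMC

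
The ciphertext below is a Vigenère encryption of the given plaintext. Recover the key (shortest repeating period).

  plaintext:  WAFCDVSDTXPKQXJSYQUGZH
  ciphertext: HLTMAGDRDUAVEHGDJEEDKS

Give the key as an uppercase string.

LLOKX

  i= 0: H-W = 11 → L
  i= 1: L-A = 11 → L
  i= 2: T-F = 14 → O
  i= 3: M-C = 10 → K
  i= 4: A-D = 23 → X
  i= 5: G-V = 11 → L
  i= 6: D-S = 11 → L
  i= 7: R-D = 14 → O
  i= 8: D-T = 10 → K
  i= 9: U-X = 23 → X
  i=10: A-P = 11 → L
  i=11: V-K = 11 → L
  i=12: E-Q = 14 → O
  i=13: H-X = 10 → K
  i=14: G-J = 23 → X
  i=15: D-S = 11 → L
  i=16: J-Y = 11 → L
  i=17: E-Q = 14 → O
  i=18: E-U = 10 → K
  i=19: D-G = 23 → X
  i=20: K-Z = 11 → L
  i=21: S-H = 11 → L
  shifts repeat with period 5: LLOKX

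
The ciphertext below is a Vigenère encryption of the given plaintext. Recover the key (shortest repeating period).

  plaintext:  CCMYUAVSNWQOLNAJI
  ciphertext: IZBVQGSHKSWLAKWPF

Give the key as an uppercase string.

  i= 0: I-C =  6 → G
  i= 1: Z-C = 23 → X
  i= 2: B-M = 15 → P
  i= 3: V-Y = 23 → X
  i= 4: Q-U = 22 → W
  i= 5: G-A =  6 → G
  i= 6: S-V = 23 → X
  i= 7: H-S = 15 → P
  i= 8: K-N = 23 → X
  i= 9: S-W = 22 → W
  i=10: W-Q =  6 → G
  i=11: L-O = 23 → X
  i=12: A-L = 15 → P
  i=13: K-N = 23 → X
  i=14: W-A = 22 → W
  i=15: P-J =  6 → G
  i=16: F-I = 23 → X
  shifts repeat with period 5: GXPXW

GXPXW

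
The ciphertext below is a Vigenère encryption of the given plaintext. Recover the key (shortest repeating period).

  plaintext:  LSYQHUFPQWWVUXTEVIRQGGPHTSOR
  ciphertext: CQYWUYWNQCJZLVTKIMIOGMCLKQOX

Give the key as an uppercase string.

  i= 0: C-L = 17 → R
  i= 1: Q-S = 24 → Y
  i= 2: Y-Y =  0 → A
  i= 3: W-Q =  6 → G
  i= 4: U-H = 13 → N
  i= 5: Y-U =  4 → E
  i= 6: W-F = 17 → R
  i= 7: N-P = 24 → Y
  i= 8: Q-Q =  0 → A
  i= 9: C-W =  6 → G
  i=10: J-W = 13 → N
  i=11: Z-V =  4 → E
  i=12: L-U = 17 → R
  i=13: V-X = 24 → Y
  i=14: T-T =  0 → A
  i=15: K-E =  6 → G
  i=16: I-V = 13 → N
  i=17: M-I =  4 → E
  i=18: I-R = 17 → R
  i=19: O-Q = 24 → Y
  i=20: G-G =  0 → A
  i=21: M-G =  6 → G
  i=22: C-P = 13 → N
  i=23: L-H =  4 → E
  i=24: K-T = 17 → R
  i=25: Q-S = 24 → Y
  i=26: O-O =  0 → A
  i=27: X-R =  6 → G
  shifts repeat with period 6: RYAGNE

RYAGNE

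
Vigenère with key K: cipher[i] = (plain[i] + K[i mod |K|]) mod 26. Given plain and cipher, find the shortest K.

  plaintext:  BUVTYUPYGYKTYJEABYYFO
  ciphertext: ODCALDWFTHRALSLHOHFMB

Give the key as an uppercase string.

NJHH

  i= 0: O-B = 13 → N
  i= 1: D-U =  9 → J
  i= 2: C-V =  7 → H
  i= 3: A-T =  7 → H
  i= 4: L-Y = 13 → N
  i= 5: D-U =  9 → J
  i= 6: W-P =  7 → H
  i= 7: F-Y =  7 → H
  i= 8: T-G = 13 → N
  i= 9: H-Y =  9 → J
  i=10: R-K =  7 → H
  i=11: A-T =  7 → H
  i=12: L-Y = 13 → N
  i=13: S-J =  9 → J
  i=14: L-E =  7 → H
  i=15: H-A =  7 → H
  i=16: O-B = 13 → N
  i=17: H-Y =  9 → J
  i=18: F-Y =  7 → H
  i=19: M-F =  7 → H
  i=20: B-O = 13 → N
  shifts repeat with period 4: NJHH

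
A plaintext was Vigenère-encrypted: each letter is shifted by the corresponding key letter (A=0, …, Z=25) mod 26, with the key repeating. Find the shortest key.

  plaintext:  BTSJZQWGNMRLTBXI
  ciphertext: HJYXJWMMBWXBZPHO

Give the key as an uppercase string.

GQGOK

  i= 0: H-B =  6 → G
  i= 1: J-T = 16 → Q
  i= 2: Y-S =  6 → G
  i= 3: X-J = 14 → O
  i= 4: J-Z = 10 → K
  i= 5: W-Q =  6 → G
  i= 6: M-W = 16 → Q
  i= 7: M-G =  6 → G
  i= 8: B-N = 14 → O
  i= 9: W-M = 10 → K
  i=10: X-R =  6 → G
  i=11: B-L = 16 → Q
  i=12: Z-T =  6 → G
  i=13: P-B = 14 → O
  i=14: H-X = 10 → K
  i=15: O-I =  6 → G
  shifts repeat with period 5: GQGOK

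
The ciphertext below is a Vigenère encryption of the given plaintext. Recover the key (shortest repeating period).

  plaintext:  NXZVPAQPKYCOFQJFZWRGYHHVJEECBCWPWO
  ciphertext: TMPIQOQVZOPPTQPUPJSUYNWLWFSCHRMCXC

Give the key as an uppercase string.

GPQNBOA

  i= 0: T-N =  6 → G
  i= 1: M-X = 15 → P
  i= 2: P-Z = 16 → Q
  i= 3: I-V = 13 → N
  i= 4: Q-P =  1 → B
  i= 5: O-A = 14 → O
  i= 6: Q-Q =  0 → A
  i= 7: V-P =  6 → G
  i= 8: Z-K = 15 → P
  i= 9: O-Y = 16 → Q
  i=10: P-C = 13 → N
  i=11: P-O =  1 → B
  i=12: T-F = 14 → O
  i=13: Q-Q =  0 → A
  i=14: P-J =  6 → G
  i=15: U-F = 15 → P
  i=16: P-Z = 16 → Q
  i=17: J-W = 13 → N
  i=18: S-R =  1 → B
  i=19: U-G = 14 → O
  i=20: Y-Y =  0 → A
  i=21: N-H =  6 → G
  i=22: W-H = 15 → P
  i=23: L-V = 16 → Q
  i=24: W-J = 13 → N
  i=25: F-E =  1 → B
  i=26: S-E = 14 → O
  i=27: C-C =  0 → A
  i=28: H-B =  6 → G
  i=29: R-C = 15 → P
  i=30: M-W = 16 → Q
  i=31: C-P = 13 → N
  i=32: X-W =  1 → B
  i=33: C-O = 14 → O
  shifts repeat with period 7: GPQNBOA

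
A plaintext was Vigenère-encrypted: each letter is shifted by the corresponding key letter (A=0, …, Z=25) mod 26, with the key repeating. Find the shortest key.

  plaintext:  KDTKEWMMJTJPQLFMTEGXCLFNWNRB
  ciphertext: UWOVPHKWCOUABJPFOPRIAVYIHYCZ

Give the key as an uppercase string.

  i= 0: U-K = 10 → K
  i= 1: W-D = 19 → T
  i= 2: O-T = 21 → V
  i= 3: V-K = 11 → L
  i= 4: P-E = 11 → L
  i= 5: H-W = 11 → L
  i= 6: K-M = 24 → Y
  i= 7: W-M = 10 → K
  i= 8: C-J = 19 → T
  i= 9: O-T = 21 → V
  i=10: U-J = 11 → L
  i=11: A-P = 11 → L
  i=12: B-Q = 11 → L
  i=13: J-L = 24 → Y
  i=14: P-F = 10 → K
  i=15: F-M = 19 → T
  i=16: O-T = 21 → V
  i=17: P-E = 11 → L
  i=18: R-G = 11 → L
  i=19: I-X = 11 → L
  i=20: A-C = 24 → Y
  i=21: V-L = 10 → K
  i=22: Y-F = 19 → T
  i=23: I-N = 21 → V
  i=24: H-W = 11 → L
  i=25: Y-N = 11 → L
  i=26: C-R = 11 → L
  i=27: Z-B = 24 → Y
  shifts repeat with period 7: KTVLLLY

KTVLLLY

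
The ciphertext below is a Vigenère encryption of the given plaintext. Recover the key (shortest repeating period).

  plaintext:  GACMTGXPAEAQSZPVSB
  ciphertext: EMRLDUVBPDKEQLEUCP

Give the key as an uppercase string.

YMPZKO

  i= 0: E-G = 24 → Y
  i= 1: M-A = 12 → M
  i= 2: R-C = 15 → P
  i= 3: L-M = 25 → Z
  i= 4: D-T = 10 → K
  i= 5: U-G = 14 → O
  i= 6: V-X = 24 → Y
  i= 7: B-P = 12 → M
  i= 8: P-A = 15 → P
  i= 9: D-E = 25 → Z
  i=10: K-A = 10 → K
  i=11: E-Q = 14 → O
  i=12: Q-S = 24 → Y
  i=13: L-Z = 12 → M
  i=14: E-P = 15 → P
  i=15: U-V = 25 → Z
  i=16: C-S = 10 → K
  i=17: P-B = 14 → O
  shifts repeat with period 6: YMPZKO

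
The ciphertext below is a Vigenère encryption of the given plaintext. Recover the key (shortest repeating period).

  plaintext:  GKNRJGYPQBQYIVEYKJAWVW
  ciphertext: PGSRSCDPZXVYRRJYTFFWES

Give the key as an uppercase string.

  i= 0: P-G =  9 → J
  i= 1: G-K = 22 → W
  i= 2: S-N =  5 → F
  i= 3: R-R =  0 → A
  i= 4: S-J =  9 → J
  i= 5: C-G = 22 → W
  i= 6: D-Y =  5 → F
  i= 7: P-P =  0 → A
  i= 8: Z-Q =  9 → J
  i= 9: X-B = 22 → W
  i=10: V-Q =  5 → F
  i=11: Y-Y =  0 → A
  i=12: R-I =  9 → J
  i=13: R-V = 22 → W
  i=14: J-E =  5 → F
  i=15: Y-Y =  0 → A
  i=16: T-K =  9 → J
  i=17: F-J = 22 → W
  i=18: F-A =  5 → F
  i=19: W-W =  0 → A
  i=20: E-V =  9 → J
  i=21: S-W = 22 → W
  shifts repeat with period 4: JWFA

JWFA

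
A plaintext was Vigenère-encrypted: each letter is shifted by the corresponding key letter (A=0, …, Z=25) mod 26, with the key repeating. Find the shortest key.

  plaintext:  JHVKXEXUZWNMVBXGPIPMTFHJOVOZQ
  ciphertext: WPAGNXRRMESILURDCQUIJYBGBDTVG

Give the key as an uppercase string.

NIFWQTUX

  i= 0: W-J = 13 → N
  i= 1: P-H =  8 → I
  i= 2: A-V =  5 → F
  i= 3: G-K = 22 → W
  i= 4: N-X = 16 → Q
  i= 5: X-E = 19 → T
  i= 6: R-X = 20 → U
  i= 7: R-U = 23 → X
  i= 8: M-Z = 13 → N
  i= 9: E-W =  8 → I
  i=10: S-N =  5 → F
  i=11: I-M = 22 → W
  i=12: L-V = 16 → Q
  i=13: U-B = 19 → T
  i=14: R-X = 20 → U
  i=15: D-G = 23 → X
  i=16: C-P = 13 → N
  i=17: Q-I =  8 → I
  i=18: U-P =  5 → F
  i=19: I-M = 22 → W
  i=20: J-T = 16 → Q
  i=21: Y-F = 19 → T
  i=22: B-H = 20 → U
  i=23: G-J = 23 → X
  i=24: B-O = 13 → N
  i=25: D-V =  8 → I
  i=26: T-O =  5 → F
  i=27: V-Z = 22 → W
  i=28: G-Q = 16 → Q
  shifts repeat with period 8: NIFWQTUX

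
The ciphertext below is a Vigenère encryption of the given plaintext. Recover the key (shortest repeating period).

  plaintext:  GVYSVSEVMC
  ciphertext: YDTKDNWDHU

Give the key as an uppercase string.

  i= 0: Y-G = 18 → S
  i= 1: D-V =  8 → I
  i= 2: T-Y = 21 → V
  i= 3: K-S = 18 → S
  i= 4: D-V =  8 → I
  i= 5: N-S = 21 → V
  i= 6: W-E = 18 → S
  i= 7: D-V =  8 → I
  i= 8: H-M = 21 → V
  i= 9: U-C = 18 → S
  shifts repeat with period 3: SIV

SIV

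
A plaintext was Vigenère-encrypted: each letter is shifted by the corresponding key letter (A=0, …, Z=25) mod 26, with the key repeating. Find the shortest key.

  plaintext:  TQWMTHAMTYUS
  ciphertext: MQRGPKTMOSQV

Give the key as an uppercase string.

TAVUWD

  i= 0: M-T = 19 → T
  i= 1: Q-Q =  0 → A
  i= 2: R-W = 21 → V
  i= 3: G-M = 20 → U
  i= 4: P-T = 22 → W
  i= 5: K-H =  3 → D
  i= 6: T-A = 19 → T
  i= 7: M-M =  0 → A
  i= 8: O-T = 21 → V
  i= 9: S-Y = 20 → U
  i=10: Q-U = 22 → W
  i=11: V-S =  3 → D
  shifts repeat with period 6: TAVUWD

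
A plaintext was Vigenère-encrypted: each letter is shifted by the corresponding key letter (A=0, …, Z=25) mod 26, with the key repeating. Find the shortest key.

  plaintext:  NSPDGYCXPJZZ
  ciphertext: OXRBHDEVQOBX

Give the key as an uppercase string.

  i= 0: O-N =  1 → B
  i= 1: X-S =  5 → F
  i= 2: R-P =  2 → C
  i= 3: B-D = 24 → Y
  i= 4: H-G =  1 → B
  i= 5: D-Y =  5 → F
  i= 6: E-C =  2 → C
  i= 7: V-X = 24 → Y
  i= 8: Q-P =  1 → B
  i= 9: O-J =  5 → F
  i=10: B-Z =  2 → C
  i=11: X-Z = 24 → Y
  shifts repeat with period 4: BFCY

BFCY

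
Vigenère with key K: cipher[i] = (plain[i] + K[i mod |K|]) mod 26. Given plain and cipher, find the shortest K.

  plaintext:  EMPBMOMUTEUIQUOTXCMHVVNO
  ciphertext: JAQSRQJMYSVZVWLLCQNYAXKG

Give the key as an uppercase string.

FOBRFCXS

  i= 0: J-E =  5 → F
  i= 1: A-M = 14 → O
  i= 2: Q-P =  1 → B
  i= 3: S-B = 17 → R
  i= 4: R-M =  5 → F
  i= 5: Q-O =  2 → C
  i= 6: J-M = 23 → X
  i= 7: M-U = 18 → S
  i= 8: Y-T =  5 → F
  i= 9: S-E = 14 → O
  i=10: V-U =  1 → B
  i=11: Z-I = 17 → R
  i=12: V-Q =  5 → F
  i=13: W-U =  2 → C
  i=14: L-O = 23 → X
  i=15: L-T = 18 → S
  i=16: C-X =  5 → F
  i=17: Q-C = 14 → O
  i=18: N-M =  1 → B
  i=19: Y-H = 17 → R
  i=20: A-V =  5 → F
  i=21: X-V =  2 → C
  i=22: K-N = 23 → X
  i=23: G-O = 18 → S
  shifts repeat with period 8: FOBRFCXS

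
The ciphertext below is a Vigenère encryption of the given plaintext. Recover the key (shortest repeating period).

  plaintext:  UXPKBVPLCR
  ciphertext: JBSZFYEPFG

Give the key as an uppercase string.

PED

  i= 0: J-U = 15 → P
  i= 1: B-X =  4 → E
  i= 2: S-P =  3 → D
  i= 3: Z-K = 15 → P
  i= 4: F-B =  4 → E
  i= 5: Y-V =  3 → D
  i= 6: E-P = 15 → P
  i= 7: P-L =  4 → E
  i= 8: F-C =  3 → D
  i= 9: G-R = 15 → P
  shifts repeat with period 3: PED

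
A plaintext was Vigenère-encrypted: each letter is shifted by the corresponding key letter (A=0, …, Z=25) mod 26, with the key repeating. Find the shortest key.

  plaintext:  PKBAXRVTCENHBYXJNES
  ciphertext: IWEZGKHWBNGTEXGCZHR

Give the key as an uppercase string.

  i= 0: I-P = 19 → T
  i= 1: W-K = 12 → M
  i= 2: E-B =  3 → D
  i= 3: Z-A = 25 → Z
  i= 4: G-X =  9 → J
  i= 5: K-R = 19 → T
  i= 6: H-V = 12 → M
  i= 7: W-T =  3 → D
  i= 8: B-C = 25 → Z
  i= 9: N-E =  9 → J
  i=10: G-N = 19 → T
  i=11: T-H = 12 → M
  i=12: E-B =  3 → D
  i=13: X-Y = 25 → Z
  i=14: G-X =  9 → J
  i=15: C-J = 19 → T
  i=16: Z-N = 12 → M
  i=17: H-E =  3 → D
  i=18: R-S = 25 → Z
  shifts repeat with period 5: TMDZJ

TMDZJ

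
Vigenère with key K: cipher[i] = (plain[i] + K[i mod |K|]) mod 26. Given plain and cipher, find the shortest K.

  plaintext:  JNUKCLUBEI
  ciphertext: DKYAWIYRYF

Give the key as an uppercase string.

UXEQ

  i= 0: D-J = 20 → U
  i= 1: K-N = 23 → X
  i= 2: Y-U =  4 → E
  i= 3: A-K = 16 → Q
  i= 4: W-C = 20 → U
  i= 5: I-L = 23 → X
  i= 6: Y-U =  4 → E
  i= 7: R-B = 16 → Q
  i= 8: Y-E = 20 → U
  i= 9: F-I = 23 → X
  shifts repeat with period 4: UXEQ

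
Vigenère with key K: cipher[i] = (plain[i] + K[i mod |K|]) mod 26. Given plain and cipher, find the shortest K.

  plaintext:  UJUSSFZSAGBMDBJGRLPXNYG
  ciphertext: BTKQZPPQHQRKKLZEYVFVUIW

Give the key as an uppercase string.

  i= 0: B-U =  7 → H
  i= 1: T-J = 10 → K
  i= 2: K-U = 16 → Q
  i= 3: Q-S = 24 → Y
  i= 4: Z-S =  7 → H
  i= 5: P-F = 10 → K
  i= 6: P-Z = 16 → Q
  i= 7: Q-S = 24 → Y
  i= 8: H-A =  7 → H
  i= 9: Q-G = 10 → K
  i=10: R-B = 16 → Q
  i=11: K-M = 24 → Y
  i=12: K-D =  7 → H
  i=13: L-B = 10 → K
  i=14: Z-J = 16 → Q
  i=15: E-G = 24 → Y
  i=16: Y-R =  7 → H
  i=17: V-L = 10 → K
  i=18: F-P = 16 → Q
  i=19: V-X = 24 → Y
  i=20: U-N =  7 → H
  i=21: I-Y = 10 → K
  i=22: W-G = 16 → Q
  shifts repeat with period 4: HKQY

HKQY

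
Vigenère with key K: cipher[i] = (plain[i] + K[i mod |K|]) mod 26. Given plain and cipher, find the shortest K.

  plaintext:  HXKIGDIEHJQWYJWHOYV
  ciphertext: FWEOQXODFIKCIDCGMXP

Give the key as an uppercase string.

YZUGKUGZ

  i= 0: F-H = 24 → Y
  i= 1: W-X = 25 → Z
  i= 2: E-K = 20 → U
  i= 3: O-I =  6 → G
  i= 4: Q-G = 10 → K
  i= 5: X-D = 20 → U
  i= 6: O-I =  6 → G
  i= 7: D-E = 25 → Z
  i= 8: F-H = 24 → Y
  i= 9: I-J = 25 → Z
  i=10: K-Q = 20 → U
  i=11: C-W =  6 → G
  i=12: I-Y = 10 → K
  i=13: D-J = 20 → U
  i=14: C-W =  6 → G
  i=15: G-H = 25 → Z
  i=16: M-O = 24 → Y
  i=17: X-Y = 25 → Z
  i=18: P-V = 20 → U
  shifts repeat with period 8: YZUGKUGZ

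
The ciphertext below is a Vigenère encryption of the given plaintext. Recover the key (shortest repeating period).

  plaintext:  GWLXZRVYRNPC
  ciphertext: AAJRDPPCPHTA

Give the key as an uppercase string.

  i= 0: A-G = 20 → U
  i= 1: A-W =  4 → E
  i= 2: J-L = 24 → Y
  i= 3: R-X = 20 → U
  i= 4: D-Z =  4 → E
  i= 5: P-R = 24 → Y
  i= 6: P-V = 20 → U
  i= 7: C-Y =  4 → E
  i= 8: P-R = 24 → Y
  i= 9: H-N = 20 → U
  i=10: T-P =  4 → E
  i=11: A-C = 24 → Y
  shifts repeat with period 3: UEY

UEY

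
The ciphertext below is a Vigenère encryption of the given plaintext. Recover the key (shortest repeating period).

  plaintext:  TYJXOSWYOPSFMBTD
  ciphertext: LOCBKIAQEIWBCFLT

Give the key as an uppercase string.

SQTEWQE

  i= 0: L-T = 18 → S
  i= 1: O-Y = 16 → Q
  i= 2: C-J = 19 → T
  i= 3: B-X =  4 → E
  i= 4: K-O = 22 → W
  i= 5: I-S = 16 → Q
  i= 6: A-W =  4 → E
  i= 7: Q-Y = 18 → S
  i= 8: E-O = 16 → Q
  i= 9: I-P = 19 → T
  i=10: W-S =  4 → E
  i=11: B-F = 22 → W
  i=12: C-M = 16 → Q
  i=13: F-B =  4 → E
  i=14: L-T = 18 → S
  i=15: T-D = 16 → Q
  shifts repeat with period 7: SQTEWQE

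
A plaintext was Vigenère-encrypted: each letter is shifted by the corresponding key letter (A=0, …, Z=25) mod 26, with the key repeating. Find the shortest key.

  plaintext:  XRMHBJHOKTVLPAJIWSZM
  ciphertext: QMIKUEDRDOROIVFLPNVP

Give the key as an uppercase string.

  i= 0: Q-X = 19 → T
  i= 1: M-R = 21 → V
  i= 2: I-M = 22 → W
  i= 3: K-H =  3 → D
  i= 4: U-B = 19 → T
  i= 5: E-J = 21 → V
  i= 6: D-H = 22 → W
  i= 7: R-O =  3 → D
  i= 8: D-K = 19 → T
  i= 9: O-T = 21 → V
  i=10: R-V = 22 → W
  i=11: O-L =  3 → D
  i=12: I-P = 19 → T
  i=13: V-A = 21 → V
  i=14: F-J = 22 → W
  i=15: L-I =  3 → D
  i=16: P-W = 19 → T
  i=17: N-S = 21 → V
  i=18: V-Z = 22 → W
  i=19: P-M =  3 → D
  shifts repeat with period 4: TVWD

TVWD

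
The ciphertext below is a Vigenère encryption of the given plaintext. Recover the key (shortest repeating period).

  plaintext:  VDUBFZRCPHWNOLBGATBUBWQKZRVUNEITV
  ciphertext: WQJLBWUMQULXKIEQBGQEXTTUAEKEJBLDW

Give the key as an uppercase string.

BNPKWXDK

  i= 0: W-V =  1 → B
  i= 1: Q-D = 13 → N
  i= 2: J-U = 15 → P
  i= 3: L-B = 10 → K
  i= 4: B-F = 22 → W
  i= 5: W-Z = 23 → X
  i= 6: U-R =  3 → D
  i= 7: M-C = 10 → K
  i= 8: Q-P =  1 → B
  i= 9: U-H = 13 → N
  i=10: L-W = 15 → P
  i=11: X-N = 10 → K
  i=12: K-O = 22 → W
  i=13: I-L = 23 → X
  i=14: E-B =  3 → D
  i=15: Q-G = 10 → K
  i=16: B-A =  1 → B
  i=17: G-T = 13 → N
  i=18: Q-B = 15 → P
  i=19: E-U = 10 → K
  i=20: X-B = 22 → W
  i=21: T-W = 23 → X
  i=22: T-Q =  3 → D
  i=23: U-K = 10 → K
  i=24: A-Z =  1 → B
  i=25: E-R = 13 → N
  i=26: K-V = 15 → P
  i=27: E-U = 10 → K
  i=28: J-N = 22 → W
  i=29: B-E = 23 → X
  i=30: L-I =  3 → D
  i=31: D-T = 10 → K
  i=32: W-V =  1 → B
  shifts repeat with period 8: BNPKWXDK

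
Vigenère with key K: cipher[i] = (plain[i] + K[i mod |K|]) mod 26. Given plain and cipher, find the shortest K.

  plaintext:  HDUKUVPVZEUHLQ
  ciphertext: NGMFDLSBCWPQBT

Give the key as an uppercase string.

GDSVJQD

  i= 0: N-H =  6 → G
  i= 1: G-D =  3 → D
  i= 2: M-U = 18 → S
  i= 3: F-K = 21 → V
  i= 4: D-U =  9 → J
  i= 5: L-V = 16 → Q
  i= 6: S-P =  3 → D
  i= 7: B-V =  6 → G
  i= 8: C-Z =  3 → D
  i= 9: W-E = 18 → S
  i=10: P-U = 21 → V
  i=11: Q-H =  9 → J
  i=12: B-L = 16 → Q
  i=13: T-Q =  3 → D
  shifts repeat with period 7: GDSVJQD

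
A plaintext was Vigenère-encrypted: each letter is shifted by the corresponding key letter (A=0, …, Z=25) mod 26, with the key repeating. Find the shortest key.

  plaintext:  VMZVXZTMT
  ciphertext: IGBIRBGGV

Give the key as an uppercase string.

NUC

  i= 0: I-V = 13 → N
  i= 1: G-M = 20 → U
  i= 2: B-Z =  2 → C
  i= 3: I-V = 13 → N
  i= 4: R-X = 20 → U
  i= 5: B-Z =  2 → C
  i= 6: G-T = 13 → N
  i= 7: G-M = 20 → U
  i= 8: V-T =  2 → C
  shifts repeat with period 3: NUC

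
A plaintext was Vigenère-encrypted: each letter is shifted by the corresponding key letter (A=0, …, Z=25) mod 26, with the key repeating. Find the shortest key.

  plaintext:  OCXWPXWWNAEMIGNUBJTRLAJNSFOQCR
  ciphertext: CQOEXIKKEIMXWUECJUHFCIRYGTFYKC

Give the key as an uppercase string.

OORIIL

  i= 0: C-O = 14 → O
  i= 1: Q-C = 14 → O
  i= 2: O-X = 17 → R
  i= 3: E-W =  8 → I
  i= 4: X-P =  8 → I
  i= 5: I-X = 11 → L
  i= 6: K-W = 14 → O
  i= 7: K-W = 14 → O
  i= 8: E-N = 17 → R
  i= 9: I-A =  8 → I
  i=10: M-E =  8 → I
  i=11: X-M = 11 → L
  i=12: W-I = 14 → O
  i=13: U-G = 14 → O
  i=14: E-N = 17 → R
  i=15: C-U =  8 → I
  i=16: J-B =  8 → I
  i=17: U-J = 11 → L
  i=18: H-T = 14 → O
  i=19: F-R = 14 → O
  i=20: C-L = 17 → R
  i=21: I-A =  8 → I
  i=22: R-J =  8 → I
  i=23: Y-N = 11 → L
  i=24: G-S = 14 → O
  i=25: T-F = 14 → O
  i=26: F-O = 17 → R
  i=27: Y-Q =  8 → I
  i=28: K-C =  8 → I
  i=29: C-R = 11 → L
  shifts repeat with period 6: OORIIL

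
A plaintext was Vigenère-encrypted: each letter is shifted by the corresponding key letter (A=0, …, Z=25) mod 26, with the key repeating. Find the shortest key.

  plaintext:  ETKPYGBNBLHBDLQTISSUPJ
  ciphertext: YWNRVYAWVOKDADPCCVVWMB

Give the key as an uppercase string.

UDDCXSZJ

  i= 0: Y-E = 20 → U
  i= 1: W-T =  3 → D
  i= 2: N-K =  3 → D
  i= 3: R-P =  2 → C
  i= 4: V-Y = 23 → X
  i= 5: Y-G = 18 → S
  i= 6: A-B = 25 → Z
  i= 7: W-N =  9 → J
  i= 8: V-B = 20 → U
  i= 9: O-L =  3 → D
  i=10: K-H =  3 → D
  i=11: D-B =  2 → C
  i=12: A-D = 23 → X
  i=13: D-L = 18 → S
  i=14: P-Q = 25 → Z
  i=15: C-T =  9 → J
  i=16: C-I = 20 → U
  i=17: V-S =  3 → D
  i=18: V-S =  3 → D
  i=19: W-U =  2 → C
  i=20: M-P = 23 → X
  i=21: B-J = 18 → S
  shifts repeat with period 8: UDDCXSZJ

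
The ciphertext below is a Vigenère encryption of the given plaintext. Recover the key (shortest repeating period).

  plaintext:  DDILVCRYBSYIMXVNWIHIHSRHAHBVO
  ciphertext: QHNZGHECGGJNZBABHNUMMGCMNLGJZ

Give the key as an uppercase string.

  i= 0: Q-D = 13 → N
  i= 1: H-D =  4 → E
  i= 2: N-I =  5 → F
  i= 3: Z-L = 14 → O
  i= 4: G-V = 11 → L
  i= 5: H-C =  5 → F
  i= 6: E-R = 13 → N
  i= 7: C-Y =  4 → E
  i= 8: G-B =  5 → F
  i= 9: G-S = 14 → O
  i=10: J-Y = 11 → L
  i=11: N-I =  5 → F
  i=12: Z-M = 13 → N
  i=13: B-X =  4 → E
  i=14: A-V =  5 → F
  i=15: B-N = 14 → O
  i=16: H-W = 11 → L
  i=17: N-I =  5 → F
  i=18: U-H = 13 → N
  i=19: M-I =  4 → E
  i=20: M-H =  5 → F
  i=21: G-S = 14 → O
  i=22: C-R = 11 → L
  i=23: M-H =  5 → F
  i=24: N-A = 13 → N
  i=25: L-H =  4 → E
  i=26: G-B =  5 → F
  i=27: J-V = 14 → O
  i=28: Z-O = 11 → L
  shifts repeat with period 6: NEFOLF

NEFOLF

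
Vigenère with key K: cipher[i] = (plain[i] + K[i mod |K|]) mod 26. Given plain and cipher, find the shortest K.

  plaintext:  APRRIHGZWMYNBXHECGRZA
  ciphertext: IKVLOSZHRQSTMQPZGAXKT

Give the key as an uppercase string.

IVEUGLT

  i= 0: I-A =  8 → I
  i= 1: K-P = 21 → V
  i= 2: V-R =  4 → E
  i= 3: L-R = 20 → U
  i= 4: O-I =  6 → G
  i= 5: S-H = 11 → L
  i= 6: Z-G = 19 → T
  i= 7: H-Z =  8 → I
  i= 8: R-W = 21 → V
  i= 9: Q-M =  4 → E
  i=10: S-Y = 20 → U
  i=11: T-N =  6 → G
  i=12: M-B = 11 → L
  i=13: Q-X = 19 → T
  i=14: P-H =  8 → I
  i=15: Z-E = 21 → V
  i=16: G-C =  4 → E
  i=17: A-G = 20 → U
  i=18: X-R =  6 → G
  i=19: K-Z = 11 → L
  i=20: T-A = 19 → T
  shifts repeat with period 7: IVEUGLT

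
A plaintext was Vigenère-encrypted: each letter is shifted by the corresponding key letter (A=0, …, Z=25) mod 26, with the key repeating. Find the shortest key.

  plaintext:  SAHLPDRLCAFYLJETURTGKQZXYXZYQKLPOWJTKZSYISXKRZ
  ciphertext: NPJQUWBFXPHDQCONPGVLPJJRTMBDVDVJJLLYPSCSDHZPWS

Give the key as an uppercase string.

  i= 0: N-S = 21 → V
  i= 1: P-A = 15 → P
  i= 2: J-H =  2 → C
  i= 3: Q-L =  5 → F
  i= 4: U-P =  5 → F
  i= 5: W-D = 19 → T
  i= 6: B-R = 10 → K
  i= 7: F-L = 20 → U
  i= 8: X-C = 21 → V
  i= 9: P-A = 15 → P
  i=10: H-F =  2 → C
  i=11: D-Y =  5 → F
  i=12: Q-L =  5 → F
  i=13: C-J = 19 → T
  i=14: O-E = 10 → K
  i=15: N-T = 20 → U
  i=16: P-U = 21 → V
  i=17: G-R = 15 → P
  i=18: V-T =  2 → C
  i=19: L-G =  5 → F
  i=20: P-K =  5 → F
  i=21: J-Q = 19 → T
  i=22: J-Z = 10 → K
  i=23: R-X = 20 → U
  i=24: T-Y = 21 → V
  i=25: M-X = 15 → P
  i=26: B-Z =  2 → C
  i=27: D-Y =  5 → F
  i=28: V-Q =  5 → F
  i=29: D-K = 19 → T
  i=30: V-L = 10 → K
  i=31: J-P = 20 → U
  i=32: J-O = 21 → V
  i=33: L-W = 15 → P
  i=34: L-J =  2 → C
  i=35: Y-T =  5 → F
  i=36: P-K =  5 → F
  i=37: S-Z = 19 → T
  i=38: C-S = 10 → K
  i=39: S-Y = 20 → U
  i=40: D-I = 21 → V
  i=41: H-S = 15 → P
  i=42: Z-X =  2 → C
  i=43: P-K =  5 → F
  i=44: W-R =  5 → F
  i=45: S-Z = 19 → T
  shifts repeat with period 8: VPCFFTKU

VPCFFTKU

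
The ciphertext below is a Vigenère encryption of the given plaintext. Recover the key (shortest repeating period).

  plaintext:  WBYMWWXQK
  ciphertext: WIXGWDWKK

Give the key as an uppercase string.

  i= 0: W-W =  0 → A
  i= 1: I-B =  7 → H
  i= 2: X-Y = 25 → Z
  i= 3: G-M = 20 → U
  i= 4: W-W =  0 → A
  i= 5: D-W =  7 → H
  i= 6: W-X = 25 → Z
  i= 7: K-Q = 20 → U
  i= 8: K-K =  0 → A
  shifts repeat with period 4: AHZU

AHZU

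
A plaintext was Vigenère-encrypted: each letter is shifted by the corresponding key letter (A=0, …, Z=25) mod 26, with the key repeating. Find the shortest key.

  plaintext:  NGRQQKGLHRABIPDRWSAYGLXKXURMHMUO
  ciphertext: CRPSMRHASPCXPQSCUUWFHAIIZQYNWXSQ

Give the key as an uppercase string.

PLYCWHB

  i= 0: C-N = 15 → P
  i= 1: R-G = 11 → L
  i= 2: P-R = 24 → Y
  i= 3: S-Q =  2 → C
  i= 4: M-Q = 22 → W
  i= 5: R-K =  7 → H
  i= 6: H-G =  1 → B
  i= 7: A-L = 15 → P
  i= 8: S-H = 11 → L
  i= 9: P-R = 24 → Y
  i=10: C-A =  2 → C
  i=11: X-B = 22 → W
  i=12: P-I =  7 → H
  i=13: Q-P =  1 → B
  i=14: S-D = 15 → P
  i=15: C-R = 11 → L
  i=16: U-W = 24 → Y
  i=17: U-S =  2 → C
  i=18: W-A = 22 → W
  i=19: F-Y =  7 → H
  i=20: H-G =  1 → B
  i=21: A-L = 15 → P
  i=22: I-X = 11 → L
  i=23: I-K = 24 → Y
  i=24: Z-X =  2 → C
  i=25: Q-U = 22 → W
  i=26: Y-R =  7 → H
  i=27: N-M =  1 → B
  i=28: W-H = 15 → P
  i=29: X-M = 11 → L
  i=30: S-U = 24 → Y
  i=31: Q-O =  2 → C
  shifts repeat with period 7: PLYCWHB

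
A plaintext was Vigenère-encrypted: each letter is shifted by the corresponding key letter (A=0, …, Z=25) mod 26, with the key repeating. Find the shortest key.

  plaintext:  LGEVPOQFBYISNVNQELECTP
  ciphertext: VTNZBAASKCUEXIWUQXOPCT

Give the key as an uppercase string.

KNJEMM

  i= 0: V-L = 10 → K
  i= 1: T-G = 13 → N
  i= 2: N-E =  9 → J
  i= 3: Z-V =  4 → E
  i= 4: B-P = 12 → M
  i= 5: A-O = 12 → M
  i= 6: A-Q = 10 → K
  i= 7: S-F = 13 → N
  i= 8: K-B =  9 → J
  i= 9: C-Y =  4 → E
  i=10: U-I = 12 → M
  i=11: E-S = 12 → M
  i=12: X-N = 10 → K
  i=13: I-V = 13 → N
  i=14: W-N =  9 → J
  i=15: U-Q =  4 → E
  i=16: Q-E = 12 → M
  i=17: X-L = 12 → M
  i=18: O-E = 10 → K
  i=19: P-C = 13 → N
  i=20: C-T =  9 → J
  i=21: T-P =  4 → E
  shifts repeat with period 6: KNJEMM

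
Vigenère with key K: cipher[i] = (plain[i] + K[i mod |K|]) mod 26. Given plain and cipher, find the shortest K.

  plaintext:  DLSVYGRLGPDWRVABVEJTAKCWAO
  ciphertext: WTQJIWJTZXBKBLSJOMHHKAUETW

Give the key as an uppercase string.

  i= 0: W-D = 19 → T
  i= 1: T-L =  8 → I
  i= 2: Q-S = 24 → Y
  i= 3: J-V = 14 → O
  i= 4: I-Y = 10 → K
  i= 5: W-G = 16 → Q
  i= 6: J-R = 18 → S
  i= 7: T-L =  8 → I
  i= 8: Z-G = 19 → T
  i= 9: X-P =  8 → I
  i=10: B-D = 24 → Y
  i=11: K-W = 14 → O
  i=12: B-R = 10 → K
  i=13: L-V = 16 → Q
  i=14: S-A = 18 → S
  i=15: J-B =  8 → I
  i=16: O-V = 19 → T
  i=17: M-E =  8 → I
  i=18: H-J = 24 → Y
  i=19: H-T = 14 → O
  i=20: K-A = 10 → K
  i=21: A-K = 16 → Q
  i=22: U-C = 18 → S
  i=23: E-W =  8 → I
  i=24: T-A = 19 → T
  i=25: W-O =  8 → I
  shifts repeat with period 8: TIYOKQSI

TIYOKQSI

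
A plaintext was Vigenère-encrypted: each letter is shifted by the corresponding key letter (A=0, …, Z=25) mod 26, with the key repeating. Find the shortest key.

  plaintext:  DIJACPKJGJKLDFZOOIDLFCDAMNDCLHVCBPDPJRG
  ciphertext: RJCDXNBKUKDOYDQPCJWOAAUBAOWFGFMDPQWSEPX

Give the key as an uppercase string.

OBTDVYRB

  i= 0: R-D = 14 → O
  i= 1: J-I =  1 → B
  i= 2: C-J = 19 → T
  i= 3: D-A =  3 → D
  i= 4: X-C = 21 → V
  i= 5: N-P = 24 → Y
  i= 6: B-K = 17 → R
  i= 7: K-J =  1 → B
  i= 8: U-G = 14 → O
  i= 9: K-J =  1 → B
  i=10: D-K = 19 → T
  i=11: O-L =  3 → D
  i=12: Y-D = 21 → V
  i=13: D-F = 24 → Y
  i=14: Q-Z = 17 → R
  i=15: P-O =  1 → B
  i=16: C-O = 14 → O
  i=17: J-I =  1 → B
  i=18: W-D = 19 → T
  i=19: O-L =  3 → D
  i=20: A-F = 21 → V
  i=21: A-C = 24 → Y
  i=22: U-D = 17 → R
  i=23: B-A =  1 → B
  i=24: A-M = 14 → O
  i=25: O-N =  1 → B
  i=26: W-D = 19 → T
  i=27: F-C =  3 → D
  i=28: G-L = 21 → V
  i=29: F-H = 24 → Y
  i=30: M-V = 17 → R
  i=31: D-C =  1 → B
  i=32: P-B = 14 → O
  i=33: Q-P =  1 → B
  i=34: W-D = 19 → T
  i=35: S-P =  3 → D
  i=36: E-J = 21 → V
  i=37: P-R = 24 → Y
  i=38: X-G = 17 → R
  shifts repeat with period 8: OBTDVYRB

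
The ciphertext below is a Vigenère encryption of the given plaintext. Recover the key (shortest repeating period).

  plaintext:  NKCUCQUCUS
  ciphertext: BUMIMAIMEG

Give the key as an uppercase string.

  i= 0: B-N = 14 → O
  i= 1: U-K = 10 → K
  i= 2: M-C = 10 → K
  i= 3: I-U = 14 → O
  i= 4: M-C = 10 → K
  i= 5: A-Q = 10 → K
  i= 6: I-U = 14 → O
  i= 7: M-C = 10 → K
  i= 8: E-U = 10 → K
  i= 9: G-S = 14 → O
  shifts repeat with period 3: OKK

OKK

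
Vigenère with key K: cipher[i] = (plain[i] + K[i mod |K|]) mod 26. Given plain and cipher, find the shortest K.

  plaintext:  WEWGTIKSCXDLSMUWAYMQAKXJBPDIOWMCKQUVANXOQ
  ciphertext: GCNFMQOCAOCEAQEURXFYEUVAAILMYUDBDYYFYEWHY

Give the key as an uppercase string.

  i= 0: G-W = 10 → K
  i= 1: C-E = 24 → Y
  i= 2: N-W = 17 → R
  i= 3: F-G = 25 → Z
  i= 4: M-T = 19 → T
  i= 5: Q-I =  8 → I
  i= 6: O-K =  4 → E
  i= 7: C-S = 10 → K
  i= 8: A-C = 24 → Y
  i= 9: O-X = 17 → R
  i=10: C-D = 25 → Z
  i=11: E-L = 19 → T
  i=12: A-S =  8 → I
  i=13: Q-M =  4 → E
  i=14: E-U = 10 → K
  i=15: U-W = 24 → Y
  i=16: R-A = 17 → R
  i=17: X-Y = 25 → Z
  i=18: F-M = 19 → T
  i=19: Y-Q =  8 → I
  i=20: E-A =  4 → E
  i=21: U-K = 10 → K
  i=22: V-X = 24 → Y
  i=23: A-J = 17 → R
  i=24: A-B = 25 → Z
  i=25: I-P = 19 → T
  i=26: L-D =  8 → I
  i=27: M-I =  4 → E
  i=28: Y-O = 10 → K
  i=29: U-W = 24 → Y
  i=30: D-M = 17 → R
  i=31: B-C = 25 → Z
  i=32: D-K = 19 → T
  i=33: Y-Q =  8 → I
  i=34: Y-U =  4 → E
  i=35: F-V = 10 → K
  i=36: Y-A = 24 → Y
  i=37: E-N = 17 → R
  i=38: W-X = 25 → Z
  i=39: H-O = 19 → T
  i=40: Y-Q =  8 → I
  shifts repeat with period 7: KYRZTIE

KYRZTIE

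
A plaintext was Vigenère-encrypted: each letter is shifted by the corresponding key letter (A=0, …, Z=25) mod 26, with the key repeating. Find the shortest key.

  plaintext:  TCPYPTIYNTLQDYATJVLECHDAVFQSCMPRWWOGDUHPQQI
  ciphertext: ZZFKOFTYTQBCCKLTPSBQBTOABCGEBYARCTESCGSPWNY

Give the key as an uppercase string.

GXQMZMLA

  i= 0: Z-T =  6 → G
  i= 1: Z-C = 23 → X
  i= 2: F-P = 16 → Q
  i= 3: K-Y = 12 → M
  i= 4: O-P = 25 → Z
  i= 5: F-T = 12 → M
  i= 6: T-I = 11 → L
  i= 7: Y-Y =  0 → A
  i= 8: T-N =  6 → G
  i= 9: Q-T = 23 → X
  i=10: B-L = 16 → Q
  i=11: C-Q = 12 → M
  i=12: C-D = 25 → Z
  i=13: K-Y = 12 → M
  i=14: L-A = 11 → L
  i=15: T-T =  0 → A
  i=16: P-J =  6 → G
  i=17: S-V = 23 → X
  i=18: B-L = 16 → Q
  i=19: Q-E = 12 → M
  i=20: B-C = 25 → Z
  i=21: T-H = 12 → M
  i=22: O-D = 11 → L
  i=23: A-A =  0 → A
  i=24: B-V =  6 → G
  i=25: C-F = 23 → X
  i=26: G-Q = 16 → Q
  i=27: E-S = 12 → M
  i=28: B-C = 25 → Z
  i=29: Y-M = 12 → M
  i=30: A-P = 11 → L
  i=31: R-R =  0 → A
  i=32: C-W =  6 → G
  i=33: T-W = 23 → X
  i=34: E-O = 16 → Q
  i=35: S-G = 12 → M
  i=36: C-D = 25 → Z
  i=37: G-U = 12 → M
  i=38: S-H = 11 → L
  i=39: P-P =  0 → A
  i=40: W-Q =  6 → G
  i=41: N-Q = 23 → X
  i=42: Y-I = 16 → Q
  shifts repeat with period 8: GXQMZMLA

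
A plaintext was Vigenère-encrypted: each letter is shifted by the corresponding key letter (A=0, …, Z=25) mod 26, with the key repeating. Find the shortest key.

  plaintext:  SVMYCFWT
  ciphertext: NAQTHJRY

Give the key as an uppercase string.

  i= 0: N-S = 21 → V
  i= 1: A-V =  5 → F
  i= 2: Q-M =  4 → E
  i= 3: T-Y = 21 → V
  i= 4: H-C =  5 → F
  i= 5: J-F =  4 → E
  i= 6: R-W = 21 → V
  i= 7: Y-T =  5 → F
  shifts repeat with period 3: VFE

VFE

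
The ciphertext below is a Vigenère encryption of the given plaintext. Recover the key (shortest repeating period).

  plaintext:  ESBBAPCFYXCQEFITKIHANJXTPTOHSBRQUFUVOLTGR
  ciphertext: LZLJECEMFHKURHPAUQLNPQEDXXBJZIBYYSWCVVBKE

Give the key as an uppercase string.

  i= 0: L-E =  7 → H
  i= 1: Z-S =  7 → H
  i= 2: L-B = 10 → K
  i= 3: J-B =  8 → I
  i= 4: E-A =  4 → E
  i= 5: C-P = 13 → N
  i= 6: E-C =  2 → C
  i= 7: M-F =  7 → H
  i= 8: F-Y =  7 → H
  i= 9: H-X = 10 → K
  i=10: K-C =  8 → I
  i=11: U-Q =  4 → E
  i=12: R-E = 13 → N
  i=13: H-F =  2 → C
  i=14: P-I =  7 → H
  i=15: A-T =  7 → H
  i=16: U-K = 10 → K
  i=17: Q-I =  8 → I
  i=18: L-H =  4 → E
  i=19: N-A = 13 → N
  i=20: P-N =  2 → C
  i=21: Q-J =  7 → H
  i=22: E-X =  7 → H
  i=23: D-T = 10 → K
  i=24: X-P =  8 → I
  i=25: X-T =  4 → E
  i=26: B-O = 13 → N
  i=27: J-H =  2 → C
  i=28: Z-S =  7 → H
  i=29: I-B =  7 → H
  i=30: B-R = 10 → K
  i=31: Y-Q =  8 → I
  i=32: Y-U =  4 → E
  i=33: S-F = 13 → N
  i=34: W-U =  2 → C
  i=35: C-V =  7 → H
  i=36: V-O =  7 → H
  i=37: V-L = 10 → K
  i=38: B-T =  8 → I
  i=39: K-G =  4 → E
  i=40: E-R = 13 → N
  shifts repeat with period 7: HHKIENC

HHKIENC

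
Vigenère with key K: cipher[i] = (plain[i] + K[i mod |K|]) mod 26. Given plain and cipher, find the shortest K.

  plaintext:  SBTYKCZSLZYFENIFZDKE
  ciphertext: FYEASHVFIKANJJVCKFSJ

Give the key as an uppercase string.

  i= 0: F-S = 13 → N
  i= 1: Y-B = 23 → X
  i= 2: E-T = 11 → L
  i= 3: A-Y =  2 → C
  i= 4: S-K =  8 → I
  i= 5: H-C =  5 → F
  i= 6: V-Z = 22 → W
  i= 7: F-S = 13 → N
  i= 8: I-L = 23 → X
  i= 9: K-Z = 11 → L
  i=10: A-Y =  2 → C
  i=11: N-F =  8 → I
  i=12: J-E =  5 → F
  i=13: J-N = 22 → W
  i=14: V-I = 13 → N
  i=15: C-F = 23 → X
  i=16: K-Z = 11 → L
  i=17: F-D =  2 → C
  i=18: S-K =  8 → I
  i=19: J-E =  5 → F
  shifts repeat with period 7: NXLCIFW

NXLCIFW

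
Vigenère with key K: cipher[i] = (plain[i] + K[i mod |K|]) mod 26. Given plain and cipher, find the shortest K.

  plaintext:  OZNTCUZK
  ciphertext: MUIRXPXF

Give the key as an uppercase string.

YVV

  i= 0: M-O = 24 → Y
  i= 1: U-Z = 21 → V
  i= 2: I-N = 21 → V
  i= 3: R-T = 24 → Y
  i= 4: X-C = 21 → V
  i= 5: P-U = 21 → V
  i= 6: X-Z = 24 → Y
  i= 7: F-K = 21 → V
  shifts repeat with period 3: YVV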